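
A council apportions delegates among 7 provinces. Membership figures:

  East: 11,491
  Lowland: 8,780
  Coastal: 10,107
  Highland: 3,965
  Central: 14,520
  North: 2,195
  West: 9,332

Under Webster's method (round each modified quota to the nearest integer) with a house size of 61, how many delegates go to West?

9

Standard divisor 60390/61 ≈ 990; standard quotas: East 11.607, Lowland 8.869, Coastal 10.209, Highland 4.005, Central 14.667, North 2.217, West 9.426.
Rounding to the nearest integer gives East 12, Lowland 9, Coastal 10, Highland 4, Central 15, North 2, West 9 — total 61, matching the house size, so no adjustment is needed.
West receives 9.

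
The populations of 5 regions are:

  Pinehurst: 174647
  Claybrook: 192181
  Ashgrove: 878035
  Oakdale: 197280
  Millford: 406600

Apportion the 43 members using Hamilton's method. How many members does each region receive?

Pinehurst=4, Claybrook=5, Ashgrove=20, Oakdale=5, Millford=9

Total 1848743; standard divisor 1848743/43 ≈ 42994.023.
Standard quotas: Pinehurst 4.0621, Claybrook 4.4699, Ashgrove 20.4223, Oakdale 4.5885, Millford 9.4571.
Lower quotas: Pinehurst 4, Claybrook 4, Ashgrove 20, Oakdale 4, Millford 9 (sum 41, leaving 2 seats).
Remainders in descending order: Oakdale 0.5885, Claybrook 0.4699, Millford 0.4571, Ashgrove 0.4223, Pinehurst 0.0621.
The surplus seats go to Oakdale, Claybrook.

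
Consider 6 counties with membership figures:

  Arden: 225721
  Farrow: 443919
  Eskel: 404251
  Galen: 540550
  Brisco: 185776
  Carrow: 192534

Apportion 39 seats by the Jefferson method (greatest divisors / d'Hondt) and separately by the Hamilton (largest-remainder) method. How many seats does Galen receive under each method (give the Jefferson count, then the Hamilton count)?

11 and 10

Jefferson: Arden 4, Farrow 9, Eskel 8, Galen 11, Brisco 3, Carrow 4.
Hamilton: Arden 4, Farrow 9, Eskel 8, Galen 10, Brisco 4, Carrow 4.
Galen gets 11 under Jefferson and 10 under Hamilton.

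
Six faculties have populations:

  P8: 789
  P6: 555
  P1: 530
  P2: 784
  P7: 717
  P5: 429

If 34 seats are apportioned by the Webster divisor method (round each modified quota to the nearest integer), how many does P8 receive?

Standard divisor 3804/34 ≈ 111.882; standard quotas: P8 7.052, P6 4.961, P1 4.737, P2 7.007, P7 6.409, P5 3.834.
Rounding to the nearest integer gives P8 7, P6 5, P1 5, P2 7, P7 6, P5 4 — total 34, matching the house size, so no adjustment is needed.
P8 receives 7.

7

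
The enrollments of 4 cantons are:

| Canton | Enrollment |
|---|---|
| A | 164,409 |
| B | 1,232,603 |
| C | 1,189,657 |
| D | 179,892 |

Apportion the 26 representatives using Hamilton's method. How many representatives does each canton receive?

A=1; B=12; C=11; D=2

Standard divisor: 2766561 ÷ 26 ≈ 106406.192.
Standard quotas: A 1.5451, B 11.5839, C 11.1803, D 1.6906.
Lower quotas: A 1, B 11, C 11, D 1 (sum 24, leaving 2 seats).
Remainders in descending order: D 0.6906, B 0.5839, A 0.5451, C 0.1803.
The surplus seats go to D, B.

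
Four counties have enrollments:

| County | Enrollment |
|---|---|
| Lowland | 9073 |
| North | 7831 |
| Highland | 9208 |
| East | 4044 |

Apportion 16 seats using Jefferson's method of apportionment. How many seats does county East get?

2

Standard divisor 30156/16 ≈ 1884.75; standard quotas: Lowland 4.814, North 4.155, Highland 4.886, East 2.146.
Rounding down gives 4, 4, 4, 2 = 14 seats, so the divisor must be adjusted.
With modified divisor 1700: modified quotas Lowland 5.337, North 4.606, Highland 5.416, East 2.379.
Rounding down: Lowland 5, North 4, Highland 5, East 2 (total 16).
East receives 2.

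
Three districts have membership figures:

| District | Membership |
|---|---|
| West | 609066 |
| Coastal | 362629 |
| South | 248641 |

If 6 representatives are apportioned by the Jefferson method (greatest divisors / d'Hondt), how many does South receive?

Standard divisor 1220336/6 ≈ 203389.333; standard quotas: West 2.995, Coastal 1.783, South 1.222.
Rounding down gives 2, 1, 1 = 4 seats, so the divisor must be adjusted.
With modified divisor 166800: modified quotas West 3.651, Coastal 2.174, South 1.491.
Rounding down: West 3, Coastal 2, South 1 (total 6).
South receives 1.

1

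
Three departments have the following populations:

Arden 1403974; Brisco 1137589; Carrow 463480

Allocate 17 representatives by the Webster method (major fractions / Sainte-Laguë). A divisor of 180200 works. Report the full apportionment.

Arden 8, Brisco 6, Carrow 3

With modified divisor 180200: modified quotas Arden 7.791, Brisco 6.313, Carrow 2.572.
Rounding to the nearest integer: Arden 8, Brisco 6, Carrow 3 (total 17).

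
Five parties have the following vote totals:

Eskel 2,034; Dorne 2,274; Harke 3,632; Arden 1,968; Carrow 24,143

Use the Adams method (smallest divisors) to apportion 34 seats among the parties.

Eskel=2; Dorne=3; Harke=4; Arden=2; Carrow=23

Standard divisor 34051/34 ≈ 1001.5; standard quotas: Eskel 2.031, Dorne 2.271, Harke 3.627, Arden 1.965, Carrow 24.107.
Rounding up gives 3, 3, 4, 2, 25 = 37 seats, so the divisor must be adjusted.
With modified divisor 1070: modified quotas Eskel 1.901, Dorne 2.125, Harke 3.394, Arden 1.839, Carrow 22.564.
Rounding up: Eskel 2, Dorne 3, Harke 4, Arden 2, Carrow 23 (total 34).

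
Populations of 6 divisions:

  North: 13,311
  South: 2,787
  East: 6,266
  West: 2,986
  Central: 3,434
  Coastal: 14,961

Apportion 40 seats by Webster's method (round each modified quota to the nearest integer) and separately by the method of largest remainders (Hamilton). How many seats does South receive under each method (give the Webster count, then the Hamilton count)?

3 and 2

Webster: North 12, South 3, East 6, West 3, Central 3, Coastal 13.
Hamilton: North 12, South 2, East 6, West 3, Central 3, Coastal 14.
South gets 3 under Webster and 2 under Hamilton.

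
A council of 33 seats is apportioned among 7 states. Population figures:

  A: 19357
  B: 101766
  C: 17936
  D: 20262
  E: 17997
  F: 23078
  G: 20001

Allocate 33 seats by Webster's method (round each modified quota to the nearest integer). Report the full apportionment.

A 3; B 15; C 3; D 3; E 3; F 3; G 3

Standard divisor 220397/33 ≈ 6678.697; standard quotas: A 2.898, B 15.237, C 2.686, D 3.034, E 2.695, F 3.455, G 2.995.
Rounding to the nearest integer gives A 3, B 15, C 3, D 3, E 3, F 3, G 3 — total 33, matching the house size, so no adjustment is needed.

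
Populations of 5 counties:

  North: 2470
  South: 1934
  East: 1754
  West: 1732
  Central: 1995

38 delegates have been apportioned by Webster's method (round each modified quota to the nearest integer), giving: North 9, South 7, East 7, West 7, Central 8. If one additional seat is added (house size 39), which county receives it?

North

Priority for the next seat is population ÷ (current seats + 0.5).
Priorities: North 260.000, South 257.867, East 233.867, West 230.933, Central 234.706.
Highest priority: North.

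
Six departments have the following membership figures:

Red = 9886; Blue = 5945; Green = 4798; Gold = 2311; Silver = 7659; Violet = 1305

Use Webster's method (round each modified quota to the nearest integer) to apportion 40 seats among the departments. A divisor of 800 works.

With modified divisor 800: modified quotas Red 12.357, Blue 7.431, Green 5.997, Gold 2.889, Silver 9.574, Violet 1.631.
Rounding to the nearest integer: Red 12, Blue 7, Green 6, Gold 3, Silver 10, Violet 2 (total 40).

Red 12; Blue 7; Green 6; Gold 3; Silver 10; Violet 2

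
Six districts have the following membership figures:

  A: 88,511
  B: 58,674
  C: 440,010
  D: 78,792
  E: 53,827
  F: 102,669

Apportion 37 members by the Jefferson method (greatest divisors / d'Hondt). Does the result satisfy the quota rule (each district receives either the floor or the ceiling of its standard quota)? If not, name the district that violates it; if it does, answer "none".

Standard quotas: A 3.982, B 2.639, C 19.794, D 3.545, E 2.421, F 4.619.
Jefferson allocation: A 4, B 2, C 21, D 3, E 2, F 5.
C has quota 19.794 (lower 19, upper 20) but receives 21 — outside the quota interval.

C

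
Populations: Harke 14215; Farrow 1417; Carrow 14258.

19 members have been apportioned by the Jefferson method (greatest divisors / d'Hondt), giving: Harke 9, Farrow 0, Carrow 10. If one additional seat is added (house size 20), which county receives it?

Harke

Priority for the next seat is population ÷ (current seats + 1).
Priorities: Harke 1421.500, Farrow 1417.000, Carrow 1296.182.
Highest priority: Harke.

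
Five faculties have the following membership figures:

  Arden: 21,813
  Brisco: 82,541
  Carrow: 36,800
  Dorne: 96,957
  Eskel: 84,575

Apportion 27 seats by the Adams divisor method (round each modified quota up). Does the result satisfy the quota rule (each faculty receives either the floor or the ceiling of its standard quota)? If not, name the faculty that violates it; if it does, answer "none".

none

Standard quotas: Arden 1.825, Brisco 6.906, Carrow 3.079, Dorne 8.113, Eskel 7.077.
Adams allocation: Arden 2, Brisco 7, Carrow 3, Dorne 8, Eskel 7.
Every allocation lies between the lower and upper quota.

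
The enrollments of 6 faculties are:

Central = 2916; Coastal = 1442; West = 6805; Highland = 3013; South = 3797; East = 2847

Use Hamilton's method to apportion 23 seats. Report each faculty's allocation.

Central: 3, Coastal: 2, West: 8, Highland: 3, South: 4, East: 3

Standard divisor: 20820 ÷ 23 ≈ 905.217.
Standard quotas: Central 3.2213, Coastal 1.5930, West 7.5175, Highland 3.3285, South 4.1946, East 3.1451.
Lower quotas: Central 3, Coastal 1, West 7, Highland 3, South 4, East 3 (sum 21, leaving 2 seats).
Remainders in descending order: Coastal 0.5930, West 0.5175, Highland 0.3285, Central 0.2213, South 0.1946, East 0.1451.
The surplus seats go to Coastal, West.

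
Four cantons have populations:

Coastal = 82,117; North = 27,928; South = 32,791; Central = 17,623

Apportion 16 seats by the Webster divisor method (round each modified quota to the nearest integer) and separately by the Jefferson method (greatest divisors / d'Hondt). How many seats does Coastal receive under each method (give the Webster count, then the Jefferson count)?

Webster: Coastal 8, North 3, South 3, Central 2.
Jefferson: Coastal 9, North 3, South 3, Central 1.
Coastal gets 8 under Webster and 9 under Jefferson.

8 and 9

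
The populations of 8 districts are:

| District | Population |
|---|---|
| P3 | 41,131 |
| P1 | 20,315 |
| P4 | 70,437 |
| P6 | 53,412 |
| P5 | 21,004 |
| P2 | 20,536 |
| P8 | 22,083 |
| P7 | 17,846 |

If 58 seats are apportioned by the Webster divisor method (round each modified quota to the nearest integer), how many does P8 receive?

5

Standard divisor 266764/58 ≈ 4599.379; standard quotas: P3 8.943, P1 4.417, P4 15.314, P6 11.613, P5 4.567, P2 4.465, P8 4.801, P7 3.880.
Rounding to the nearest integer gives P3 9, P1 4, P4 15, P6 12, P5 5, P2 4, P8 5, P7 4 — total 58, matching the house size, so no adjustment is needed.
P8 receives 5.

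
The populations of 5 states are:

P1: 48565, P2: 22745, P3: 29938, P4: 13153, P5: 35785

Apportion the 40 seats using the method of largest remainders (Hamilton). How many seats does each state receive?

Standard divisor: 150186 ÷ 40 ≈ 3754.65.
Standard quotas: P1 12.9346, P2 6.0578, P3 7.9736, P4 3.5031, P5 9.5308.
Lower quotas: P1 12, P2 6, P3 7, P4 3, P5 9 (sum 37, leaving 3 seats).
Remainders in descending order: P3 0.9736, P1 0.9346, P5 0.5308, P4 0.5031, P2 0.0578.
Largest remainders: P3, P1, P5 receive the extra seats.

P1 13, P2 6, P3 8, P4 3, P5 10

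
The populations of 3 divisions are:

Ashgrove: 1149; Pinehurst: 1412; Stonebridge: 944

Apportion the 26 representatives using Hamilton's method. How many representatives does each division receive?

The standard divisor is 3505/26 ≈ 134.808.
Standard quotas: Ashgrove 8.523, Pinehurst 10.474, Stonebridge 7.003.
Lower quotas: Ashgrove 8, Pinehurst 10, Stonebridge 7 (sum 25, leaving 1 seat).
Remainders in descending order: Ashgrove 0.523, Pinehurst 0.474, Stonebridge 0.003.
The surplus seat goes to Ashgrove.

Ashgrove=9, Pinehurst=10, Stonebridge=7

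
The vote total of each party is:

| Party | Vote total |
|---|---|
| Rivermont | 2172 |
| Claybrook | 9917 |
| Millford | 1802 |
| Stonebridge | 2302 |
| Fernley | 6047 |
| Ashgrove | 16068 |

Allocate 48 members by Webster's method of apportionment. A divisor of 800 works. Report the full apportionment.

Rivermont 3, Claybrook 12, Millford 2, Stonebridge 3, Fernley 8, Ashgrove 20

With modified divisor 800: modified quotas Rivermont 2.715, Claybrook 12.396, Millford 2.252, Stonebridge 2.877, Fernley 7.559, Ashgrove 20.085.
Rounding to the nearest integer: Rivermont 3, Claybrook 12, Millford 2, Stonebridge 3, Fernley 8, Ashgrove 20 (total 48).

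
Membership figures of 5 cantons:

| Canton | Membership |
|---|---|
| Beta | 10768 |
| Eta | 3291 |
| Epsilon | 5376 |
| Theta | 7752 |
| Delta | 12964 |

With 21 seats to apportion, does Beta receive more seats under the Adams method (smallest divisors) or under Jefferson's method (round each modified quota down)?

Jefferson

Adams: Beta 5, Eta 2, Epsilon 3, Theta 4, Delta 7.
Jefferson: Beta 6, Eta 1, Epsilon 3, Theta 4, Delta 7.
Beta gets 5 under Adams and 6 under Jefferson.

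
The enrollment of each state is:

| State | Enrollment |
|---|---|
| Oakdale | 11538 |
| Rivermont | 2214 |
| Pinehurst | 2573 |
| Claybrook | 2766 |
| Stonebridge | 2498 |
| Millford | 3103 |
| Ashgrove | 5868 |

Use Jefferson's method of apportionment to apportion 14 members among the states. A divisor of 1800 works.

With modified divisor 1800: modified quotas Oakdale 6.410, Rivermont 1.230, Pinehurst 1.429, Claybrook 1.537, Stonebridge 1.388, Millford 1.724, Ashgrove 3.260.
Rounding down: Oakdale 6, Rivermont 1, Pinehurst 1, Claybrook 1, Stonebridge 1, Millford 1, Ashgrove 3 (total 14).

Oakdale=6, Rivermont=1, Pinehurst=1, Claybrook=1, Stonebridge=1, Millford=1, Ashgrove=3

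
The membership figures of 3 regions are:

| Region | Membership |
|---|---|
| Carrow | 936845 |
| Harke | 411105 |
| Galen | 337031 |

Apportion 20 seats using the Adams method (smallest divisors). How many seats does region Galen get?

Standard divisor 1684981/20 ≈ 84249.05; standard quotas: Carrow 11.120, Harke 4.880, Galen 4.000.
Rounding up gives 12, 5, 5 = 22 seats, so the divisor must be adjusted.
With modified divisor 89400: modified quotas Carrow 10.479, Harke 4.598, Galen 3.770.
Rounding up: Carrow 11, Harke 5, Galen 4 (total 20).
Galen receives 4.

4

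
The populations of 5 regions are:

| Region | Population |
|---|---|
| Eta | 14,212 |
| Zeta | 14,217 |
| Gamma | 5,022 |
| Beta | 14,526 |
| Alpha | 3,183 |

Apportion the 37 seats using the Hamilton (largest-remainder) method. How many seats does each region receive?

Eta: 10, Zeta: 10, Gamma: 4, Beta: 11, Alpha: 2

The standard divisor is 51160/37 ≈ 1382.703.
Standard quotas: Eta 10.2784, Zeta 10.2820, Gamma 3.6320, Beta 10.5055, Alpha 2.3020.
Lower quotas: Eta 10, Zeta 10, Gamma 3, Beta 10, Alpha 2 (sum 35, leaving 2 seats).
Remainders in descending order: Gamma 0.6320, Beta 0.5055, Alpha 0.3020, Zeta 0.2820, Eta 0.2784.
The surplus seats go to Gamma, Beta.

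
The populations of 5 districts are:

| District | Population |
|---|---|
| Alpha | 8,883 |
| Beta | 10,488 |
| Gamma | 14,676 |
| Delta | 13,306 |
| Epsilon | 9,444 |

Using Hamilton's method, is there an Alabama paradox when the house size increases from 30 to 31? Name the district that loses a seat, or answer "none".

none

At 30 seats: Alpha 5, Beta 5, Gamma 8, Delta 7, Epsilon 5.
At 31 seats: Alpha 5, Beta 6, Gamma 8, Delta 7, Epsilon 5.
No district's allocation decreased.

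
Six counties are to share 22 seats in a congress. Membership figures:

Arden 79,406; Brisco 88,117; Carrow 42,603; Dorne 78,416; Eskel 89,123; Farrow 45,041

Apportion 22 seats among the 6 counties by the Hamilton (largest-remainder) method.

Arden: 4, Brisco: 5, Carrow: 2, Dorne: 4, Eskel: 5, Farrow: 2

Standard divisor: 422706 ÷ 22 ≈ 19213.909.
Standard quotas: Arden 4.1327, Brisco 4.5861, Carrow 2.2173, Dorne 4.0812, Eskel 4.6385, Farrow 2.3442.
Lower quotas: Arden 4, Brisco 4, Carrow 2, Dorne 4, Eskel 4, Farrow 2 (sum 20, leaving 2 seats).
Remainders in descending order: Eskel 0.6385, Brisco 0.5861, Farrow 0.3442, Carrow 0.2173, Arden 0.1327, Dorne 0.0812.
The surplus seats go to Eskel, Brisco.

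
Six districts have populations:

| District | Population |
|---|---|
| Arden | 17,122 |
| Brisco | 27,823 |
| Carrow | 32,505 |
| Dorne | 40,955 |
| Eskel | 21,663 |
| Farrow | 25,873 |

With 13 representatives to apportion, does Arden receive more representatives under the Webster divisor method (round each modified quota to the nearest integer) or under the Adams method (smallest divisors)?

Adams

Webster: Arden 1, Brisco 2, Carrow 3, Dorne 3, Eskel 2, Farrow 2.
Adams: Arden 2, Brisco 2, Carrow 2, Dorne 3, Eskel 2, Farrow 2.
Arden gets 1 under Webster and 2 under Adams.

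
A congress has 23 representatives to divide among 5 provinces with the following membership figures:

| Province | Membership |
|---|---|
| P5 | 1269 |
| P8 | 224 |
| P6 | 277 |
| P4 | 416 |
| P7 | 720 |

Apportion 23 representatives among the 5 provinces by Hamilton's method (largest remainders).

The standard divisor is 2906/23 ≈ 126.348.
Standard quotas: P5 10.044, P8 1.773, P6 2.192, P4 3.292, P7 5.699.
Lower quotas: P5 10, P8 1, P6 2, P4 3, P7 5 (sum 21, leaving 2 seats).
Remainders in descending order: P8 0.773, P7 0.699, P4 0.292, P6 0.192, P5 0.044.
Largest remainders: P8, P7 receive the extra seats.

P5=10, P8=2, P6=2, P4=3, P7=6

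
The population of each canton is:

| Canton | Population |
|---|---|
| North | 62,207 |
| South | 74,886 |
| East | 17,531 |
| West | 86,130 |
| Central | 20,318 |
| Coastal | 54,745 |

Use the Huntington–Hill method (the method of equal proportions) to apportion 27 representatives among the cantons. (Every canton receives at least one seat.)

North: 5; South: 6; East: 2; West: 7; Central: 2; Coastal: 5

With divisor 11898: modified quotas North 5.228, South 6.294, East 1.473, West 7.239, Central 1.708, Coastal 4.601.
Geometric-mean thresholds: North √(5·6)=5.477, South √(6·7)=6.481, East √(1·2)=1.414, West √(7·8)=7.483, Central √(1·2)=1.414, Coastal √(4·5)=4.472.
Each quota rounded against its threshold gives North 5, South 6, East 2, West 7, Central 2, Coastal 5 (total 27).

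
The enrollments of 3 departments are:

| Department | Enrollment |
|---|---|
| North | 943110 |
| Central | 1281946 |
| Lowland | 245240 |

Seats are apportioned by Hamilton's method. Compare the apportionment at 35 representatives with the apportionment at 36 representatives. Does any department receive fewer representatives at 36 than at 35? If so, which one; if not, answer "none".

Lowland

At 35 seats: North 13, Central 18, Lowland 4.
At 36 seats: North 14, Central 19, Lowland 3.
Lowland drops from 4 to 3.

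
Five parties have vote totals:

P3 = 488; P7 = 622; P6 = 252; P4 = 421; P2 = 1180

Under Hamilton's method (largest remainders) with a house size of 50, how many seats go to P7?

Standard divisor: 2963 ÷ 50 ≈ 59.26.
Standard quotas: P3 8.235, P7 10.496, P6 4.252, P4 7.104, P2 19.912.
Lower quotas: P3 8, P7 10, P6 4, P4 7, P2 19 (sum 48, leaving 2 seats).
Remainders in descending order: P2 0.912, P7 0.496, P6 0.252, P3 0.235, P4 0.104.
Largest remainders: P2, P7 receive the extra seats.
P7 receives 11.

11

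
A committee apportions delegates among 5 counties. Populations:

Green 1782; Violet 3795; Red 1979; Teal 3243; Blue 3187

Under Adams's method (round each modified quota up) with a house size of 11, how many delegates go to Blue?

2

Standard divisor 13986/11 ≈ 1271.455; standard quotas: Green 1.402, Violet 2.985, Red 1.556, Teal 2.551, Blue 2.507.
Rounding up gives 2, 3, 2, 3, 3 = 13 seats, so the divisor must be adjusted.
With modified divisor 1700: modified quotas Green 1.048, Violet 2.232, Red 1.164, Teal 1.908, Blue 1.875.
Rounding up: Green 2, Violet 3, Red 2, Teal 2, Blue 2 (total 11).
Blue receives 2.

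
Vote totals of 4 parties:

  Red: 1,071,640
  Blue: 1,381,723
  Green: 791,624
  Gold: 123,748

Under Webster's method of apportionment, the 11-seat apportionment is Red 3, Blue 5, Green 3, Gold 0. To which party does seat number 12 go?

Red

Priority for the next seat is population ÷ (current seats + 0.5).
Priorities: Red 306182.857, Blue 251222.364, Green 226178.286, Gold 247496.000.
Highest priority: Red.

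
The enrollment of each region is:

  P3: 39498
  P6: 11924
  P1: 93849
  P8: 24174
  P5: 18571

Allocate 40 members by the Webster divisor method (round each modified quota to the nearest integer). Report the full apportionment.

Standard divisor 188016/40 ≈ 4700.4; standard quotas: P3 8.403, P6 2.537, P1 19.966, P8 5.143, P5 3.951.
Rounding to the nearest integer gives P3 8, P6 3, P1 20, P8 5, P5 4 — total 40, matching the house size, so no adjustment is needed.

P3: 8, P6: 3, P1: 20, P8: 5, P5: 4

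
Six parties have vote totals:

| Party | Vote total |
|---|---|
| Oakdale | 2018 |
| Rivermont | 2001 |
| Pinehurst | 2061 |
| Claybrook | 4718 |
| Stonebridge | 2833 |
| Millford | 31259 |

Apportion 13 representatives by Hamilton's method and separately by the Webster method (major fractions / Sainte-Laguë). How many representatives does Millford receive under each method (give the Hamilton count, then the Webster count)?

9 and 8

Hamilton: Oakdale 1, Rivermont 0, Pinehurst 1, Claybrook 1, Stonebridge 1, Millford 9.
Webster: Oakdale 1, Rivermont 1, Pinehurst 1, Claybrook 1, Stonebridge 1, Millford 8.
Millford gets 9 under Hamilton and 8 under Webster.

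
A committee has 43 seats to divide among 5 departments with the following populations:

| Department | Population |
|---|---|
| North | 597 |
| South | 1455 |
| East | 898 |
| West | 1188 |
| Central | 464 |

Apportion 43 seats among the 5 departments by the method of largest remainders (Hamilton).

North 6, South 14, East 8, West 11, Central 4

Standard divisor: 4602 ÷ 43 ≈ 107.023.
Standard quotas: North 5.578, South 13.595, East 8.391, West 11.100, Central 4.336.
Lower quotas: North 5, South 13, East 8, West 11, Central 4 (sum 41, leaving 2 seats).
Remainders in descending order: South 0.595, North 0.578, East 0.391, Central 0.336, West 0.100.
The surplus seats go to South, North.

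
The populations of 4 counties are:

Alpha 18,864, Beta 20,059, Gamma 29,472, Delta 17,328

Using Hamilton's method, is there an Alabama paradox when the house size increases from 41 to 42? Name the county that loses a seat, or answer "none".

At 41 seats: Alpha 9, Beta 10, Gamma 14, Delta 8.
At 42 seats: Alpha 9, Beta 10, Gamma 14, Delta 9.
No county's allocation decreased.

none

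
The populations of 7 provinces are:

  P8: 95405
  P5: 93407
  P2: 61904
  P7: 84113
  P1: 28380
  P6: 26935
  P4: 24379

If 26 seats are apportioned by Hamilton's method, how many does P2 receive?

4

Standard divisor: 414523 ÷ 26 ≈ 15943.192.
Standard quotas: P8 5.9841, P5 5.8587, P2 3.8828, P7 5.2758, P1 1.7801, P6 1.6894, P4 1.5291.
Lower quotas: P8 5, P5 5, P2 3, P7 5, P1 1, P6 1, P4 1 (sum 21, leaving 5 seats).
Remainders in descending order: P8 0.9841, P2 0.8828, P5 0.8587, P1 0.7801, P6 0.6894, P4 0.5291, P7 0.2758.
Largest remainders: P8, P2, P5, P1, P6 receive the extra seats.
P2 receives 4.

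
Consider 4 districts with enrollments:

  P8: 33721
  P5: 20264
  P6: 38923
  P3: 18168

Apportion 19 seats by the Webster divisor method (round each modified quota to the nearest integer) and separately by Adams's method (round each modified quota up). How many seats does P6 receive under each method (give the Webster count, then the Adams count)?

7 and 6

Webster: P8 6, P5 3, P6 7, P3 3.
Adams: P8 6, P5 4, P6 6, P3 3.
P6 gets 7 under Webster and 6 under Adams.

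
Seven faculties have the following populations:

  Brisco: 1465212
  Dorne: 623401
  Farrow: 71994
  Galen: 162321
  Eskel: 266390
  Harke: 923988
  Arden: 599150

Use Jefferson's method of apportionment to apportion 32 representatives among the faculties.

Brisco 12, Dorne 5, Farrow 0, Galen 1, Eskel 2, Harke 7, Arden 5

Standard divisor 4112456/32 ≈ 128514.25; standard quotas: Brisco 11.401, Dorne 4.851, Farrow 0.560, Galen 1.263, Eskel 2.073, Harke 7.190, Arden 4.662.
Rounding down gives 11, 4, 0, 1, 2, 7, 4 = 29 seats, so the divisor must be adjusted.
With modified divisor 117700: modified quotas Brisco 12.449, Dorne 5.297, Farrow 0.612, Galen 1.379, Eskel 2.263, Harke 7.850, Arden 5.090.
Rounding down: Brisco 12, Dorne 5, Farrow 0, Galen 1, Eskel 2, Harke 7, Arden 5 (total 32).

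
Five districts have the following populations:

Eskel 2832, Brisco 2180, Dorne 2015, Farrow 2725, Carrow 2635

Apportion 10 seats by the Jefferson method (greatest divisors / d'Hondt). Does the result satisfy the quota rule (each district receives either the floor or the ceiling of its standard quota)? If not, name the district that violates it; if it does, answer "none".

Standard quotas: Eskel 2.286, Brisco 1.760, Dorne 1.627, Farrow 2.200, Carrow 2.127.
Jefferson allocation: Eskel 2, Brisco 2, Dorne 2, Farrow 2, Carrow 2.
Every allocation lies between the lower and upper quota.

none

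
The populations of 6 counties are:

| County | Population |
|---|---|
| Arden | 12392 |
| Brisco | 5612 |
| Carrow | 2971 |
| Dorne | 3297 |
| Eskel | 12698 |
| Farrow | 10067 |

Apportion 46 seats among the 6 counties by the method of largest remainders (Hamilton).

The standard divisor is 47037/46 ≈ 1022.543.
Standard quotas: Arden 12.1188, Brisco 5.4883, Carrow 2.9055, Dorne 3.2243, Eskel 12.4181, Farrow 9.8451.
Lower quotas: Arden 12, Brisco 5, Carrow 2, Dorne 3, Eskel 12, Farrow 9 (sum 43, leaving 3 seats).
Remainders in descending order: Carrow 0.9055, Farrow 0.8451, Brisco 0.4883, Eskel 0.4181, Dorne 0.2243, Arden 0.1188.
Largest remainders: Carrow, Farrow, Brisco receive the extra seats.

Arden=12, Brisco=6, Carrow=3, Dorne=3, Eskel=12, Farrow=10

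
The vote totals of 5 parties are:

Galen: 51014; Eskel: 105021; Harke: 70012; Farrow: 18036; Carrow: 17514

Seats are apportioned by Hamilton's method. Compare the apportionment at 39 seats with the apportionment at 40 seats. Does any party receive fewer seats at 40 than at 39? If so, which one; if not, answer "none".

Carrow

At 39 seats: Galen 7, Eskel 16, Harke 10, Farrow 3, Carrow 3.
At 40 seats: Galen 8, Eskel 16, Harke 11, Farrow 3, Carrow 2.
Carrow drops from 3 to 2.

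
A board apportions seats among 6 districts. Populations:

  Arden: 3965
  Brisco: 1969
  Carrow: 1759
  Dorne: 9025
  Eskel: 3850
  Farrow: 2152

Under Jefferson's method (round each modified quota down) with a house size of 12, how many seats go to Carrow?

Standard divisor 22720/12 ≈ 1893.333; standard quotas: Arden 2.094, Brisco 1.040, Carrow 0.929, Dorne 4.767, Eskel 2.033, Farrow 1.137.
Rounding down gives 2, 1, 0, 4, 2, 1 = 10 seats, so the divisor must be adjusted.
With modified divisor 1600: modified quotas Arden 2.478, Brisco 1.231, Carrow 1.099, Dorne 5.641, Eskel 2.406, Farrow 1.345.
Rounding down: Arden 2, Brisco 1, Carrow 1, Dorne 5, Eskel 2, Farrow 1 (total 12).
Carrow receives 1.

1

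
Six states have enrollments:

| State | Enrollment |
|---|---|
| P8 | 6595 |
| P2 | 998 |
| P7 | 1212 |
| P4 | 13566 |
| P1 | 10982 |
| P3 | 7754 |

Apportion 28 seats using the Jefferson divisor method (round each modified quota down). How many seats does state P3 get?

5

Standard divisor 41107/28 ≈ 1468.107; standard quotas: P8 4.492, P2 0.680, P7 0.826, P4 9.240, P1 7.480, P3 5.282.
Rounding down gives 4, 0, 0, 9, 7, 5 = 25 seats, so the divisor must be adjusted.
With modified divisor 1300: modified quotas P8 5.073, P2 0.768, P7 0.932, P4 10.435, P1 8.448, P3 5.965.
Rounding down: P8 5, P2 0, P7 0, P4 10, P1 8, P3 5 (total 28).
P3 receives 5.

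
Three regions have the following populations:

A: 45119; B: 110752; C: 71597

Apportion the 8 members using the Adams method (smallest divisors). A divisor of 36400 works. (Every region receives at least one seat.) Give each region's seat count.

With modified divisor 36400: modified quotas A 1.240, B 3.043, C 1.967.
Rounding up: A 2, B 4, C 2 (total 8).

A 2, B 4, C 2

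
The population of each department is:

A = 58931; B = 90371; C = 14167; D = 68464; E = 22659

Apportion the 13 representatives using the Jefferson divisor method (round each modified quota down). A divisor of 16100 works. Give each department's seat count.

A: 3; B: 5; C: 0; D: 4; E: 1

With modified divisor 16100: modified quotas A 3.660, B 5.613, C 0.880, D 4.252, E 1.407.
Rounding down: A 3, B 5, C 0, D 4, E 1 (total 13).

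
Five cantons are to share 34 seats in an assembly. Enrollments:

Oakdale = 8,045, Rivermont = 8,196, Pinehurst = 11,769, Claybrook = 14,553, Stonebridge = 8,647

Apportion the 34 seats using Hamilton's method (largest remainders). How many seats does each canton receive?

The standard divisor is 51210/34 ≈ 1506.176.
Standard quotas: Oakdale 5.3413, Rivermont 5.4416, Pinehurst 7.8138, Claybrook 9.6622, Stonebridge 5.7410.
Lower quotas: Oakdale 5, Rivermont 5, Pinehurst 7, Claybrook 9, Stonebridge 5 (sum 31, leaving 3 seats).
Remainders in descending order: Pinehurst 0.8138, Stonebridge 0.7410, Claybrook 0.6622, Rivermont 0.4416, Oakdale 0.3413.
Largest remainders: Pinehurst, Stonebridge, Claybrook receive the extra seats.

Oakdale 5, Rivermont 5, Pinehurst 8, Claybrook 10, Stonebridge 6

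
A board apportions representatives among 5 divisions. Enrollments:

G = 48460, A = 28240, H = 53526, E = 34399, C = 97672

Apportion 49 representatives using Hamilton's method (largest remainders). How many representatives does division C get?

18

Total 262297; standard divisor 262297/49 = 5353.
Standard quotas: G 9.0529, A 5.2755, H 9.9993, E 6.4261, C 18.2462.
Lower quotas: G 9, A 5, H 9, E 6, C 18 (sum 47, leaving 2 seats).
Remainders in descending order: H 0.9993, E 0.4261, A 0.2755, C 0.2462, G 0.0529.
The surplus seats go to H, E.
C receives 18.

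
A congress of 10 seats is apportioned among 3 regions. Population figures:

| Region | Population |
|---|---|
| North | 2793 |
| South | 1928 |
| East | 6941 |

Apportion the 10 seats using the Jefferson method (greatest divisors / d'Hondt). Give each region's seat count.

North=2, South=1, East=7

Standard divisor 11662/10 ≈ 1166.2; standard quotas: North 2.395, South 1.653, East 5.952.
Rounding down gives 2, 1, 5 = 8 seats, so the divisor must be adjusted.
With modified divisor 980: modified quotas North 2.850, South 1.967, East 7.083.
Rounding down: North 2, South 1, East 7 (total 10).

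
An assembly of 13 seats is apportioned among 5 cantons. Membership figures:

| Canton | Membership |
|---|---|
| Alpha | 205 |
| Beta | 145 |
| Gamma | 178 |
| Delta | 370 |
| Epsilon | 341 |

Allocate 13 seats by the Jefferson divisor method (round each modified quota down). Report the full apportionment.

Standard divisor 1239/13 ≈ 95.308; standard quotas: Alpha 2.151, Beta 1.521, Gamma 1.868, Delta 3.882, Epsilon 3.578.
Rounding down gives 2, 1, 1, 3, 3 = 10 seats, so the divisor must be adjusted.
With modified divisor 80: modified quotas Alpha 2.562, Beta 1.812, Gamma 2.225, Delta 4.625, Epsilon 4.263.
Rounding down: Alpha 2, Beta 1, Gamma 2, Delta 4, Epsilon 4 (total 13).

Alpha: 2, Beta: 1, Gamma: 2, Delta: 4, Epsilon: 4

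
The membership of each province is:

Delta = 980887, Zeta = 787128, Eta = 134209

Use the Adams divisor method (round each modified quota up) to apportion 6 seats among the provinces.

Delta=3, Zeta=2, Eta=1

Standard divisor 1902224/6 ≈ 317037.333; standard quotas: Delta 3.094, Zeta 2.483, Eta 0.423.
Rounding up gives 4, 3, 1 = 8 seats, so the divisor must be adjusted.
With modified divisor 442000: modified quotas Delta 2.219, Zeta 1.781, Eta 0.304.
Rounding up: Delta 3, Zeta 2, Eta 1 (total 6).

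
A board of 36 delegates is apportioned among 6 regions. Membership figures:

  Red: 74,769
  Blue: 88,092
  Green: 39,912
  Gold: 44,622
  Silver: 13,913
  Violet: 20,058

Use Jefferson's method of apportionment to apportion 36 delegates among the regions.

Red 10, Blue 12, Green 5, Gold 6, Silver 1, Violet 2

Standard divisor 281366/36 ≈ 7815.722; standard quotas: Red 9.566, Blue 11.271, Green 5.107, Gold 5.709, Silver 1.780, Violet 2.566.
Rounding down gives 9, 11, 5, 5, 1, 2 = 33 seats, so the divisor must be adjusted.
With modified divisor 7100: modified quotas Red 10.531, Blue 12.407, Green 5.621, Gold 6.285, Silver 1.960, Violet 2.825.
Rounding down: Red 10, Blue 12, Green 5, Gold 6, Silver 1, Violet 2 (total 36).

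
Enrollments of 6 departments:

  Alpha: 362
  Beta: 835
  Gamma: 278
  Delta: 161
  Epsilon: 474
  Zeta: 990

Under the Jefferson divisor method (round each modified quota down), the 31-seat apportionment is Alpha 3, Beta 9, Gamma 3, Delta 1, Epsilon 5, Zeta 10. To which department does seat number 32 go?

Priority for the next seat is population ÷ (current seats + 1).
Priorities: Alpha 90.500, Beta 83.500, Gamma 69.500, Delta 80.500, Epsilon 79.000, Zeta 90.000.
Highest priority: Alpha.

Alpha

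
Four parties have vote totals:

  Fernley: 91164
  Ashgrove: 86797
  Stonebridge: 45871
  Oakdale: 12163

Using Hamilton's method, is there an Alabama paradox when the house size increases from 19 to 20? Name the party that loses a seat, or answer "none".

none

At 19 seats: Fernley 7, Ashgrove 7, Stonebridge 4, Oakdale 1.
At 20 seats: Fernley 8, Ashgrove 7, Stonebridge 4, Oakdale 1.
No party's allocation decreased.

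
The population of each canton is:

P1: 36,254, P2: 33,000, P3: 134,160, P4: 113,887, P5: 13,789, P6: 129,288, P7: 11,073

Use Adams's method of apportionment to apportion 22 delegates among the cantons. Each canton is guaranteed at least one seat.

P1 2, P2 2, P3 6, P4 5, P5 1, P6 5, P7 1

Standard divisor 471451/22 ≈ 21429.591; standard quotas: P1 1.692, P2 1.540, P3 6.261, P4 5.314, P5 0.643, P6 6.033, P7 0.517.
Rounding up gives 2, 2, 7, 6, 1, 7, 1 = 26 seats, so the divisor must be adjusted.
With modified divisor 26300: modified quotas P1 1.378, P2 1.255, P3 5.101, P4 4.330, P5 0.524, P6 4.916, P7 0.421.
Rounding up: P1 2, P2 2, P3 6, P4 5, P5 1, P6 5, P7 1 (total 22).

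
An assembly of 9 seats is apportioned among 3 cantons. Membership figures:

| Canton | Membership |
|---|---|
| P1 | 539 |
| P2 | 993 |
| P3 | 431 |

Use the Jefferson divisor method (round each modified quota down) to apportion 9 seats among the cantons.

P1 2; P2 5; P3 2

Standard divisor 1963/9 ≈ 218.111; standard quotas: P1 2.471, P2 4.553, P3 1.976.
Rounding down gives 2, 4, 1 = 7 seats, so the divisor must be adjusted.
With modified divisor 190: modified quotas P1 2.837, P2 5.226, P3 2.268.
Rounding down: P1 2, P2 5, P3 2 (total 9).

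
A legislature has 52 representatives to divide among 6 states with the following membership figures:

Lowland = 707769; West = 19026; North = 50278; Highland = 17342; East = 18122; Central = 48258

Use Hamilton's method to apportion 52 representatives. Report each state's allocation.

Lowland 43, West 1, North 3, Highland 1, East 1, Central 3

Standard divisor: 860795 ÷ 52 ≈ 16553.75.
Standard quotas: Lowland 42.7558, West 1.1493, North 3.0373, Highland 1.0476, East 1.0947, Central 2.9152.
Lower quotas: Lowland 42, West 1, North 3, Highland 1, East 1, Central 2 (sum 50, leaving 2 seats).
Remainders in descending order: Central 0.9152, Lowland 0.7558, West 0.1493, East 0.0947, Highland 0.0476, North 0.0373.
The surplus seats go to Central, Lowland.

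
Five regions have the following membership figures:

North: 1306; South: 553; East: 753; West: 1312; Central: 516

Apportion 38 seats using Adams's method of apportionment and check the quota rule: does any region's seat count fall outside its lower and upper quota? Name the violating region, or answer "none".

Standard quotas: North 11.177, South 4.733, East 6.445, West 11.229, Central 4.416.
Adams allocation: North 11, South 5, East 6, West 11, Central 5.
Every allocation lies between the lower and upper quota.

none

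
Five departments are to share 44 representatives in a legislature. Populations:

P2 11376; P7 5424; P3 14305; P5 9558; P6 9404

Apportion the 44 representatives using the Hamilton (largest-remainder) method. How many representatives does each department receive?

P2: 10, P7: 5, P3: 13, P5: 8, P6: 8

Total 50067; standard divisor 50067/44 ≈ 1137.886.
Standard quotas: P2 9.9975, P7 4.7667, P3 12.5716, P5 8.3998, P6 8.2644.
Lower quotas: P2 9, P7 4, P3 12, P5 8, P6 8 (sum 41, leaving 3 seats).
Remainders in descending order: P2 0.9975, P7 0.7667, P3 0.5716, P5 0.3998, P6 0.2644.
Largest remainders: P2, P7, P3 receive the extra seats.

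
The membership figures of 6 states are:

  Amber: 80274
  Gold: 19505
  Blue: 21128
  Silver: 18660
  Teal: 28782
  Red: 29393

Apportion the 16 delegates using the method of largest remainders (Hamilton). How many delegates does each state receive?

Amber 6, Gold 2, Blue 2, Silver 2, Teal 2, Red 2

Total 197742; standard divisor 197742/16 ≈ 12358.875.
Standard quotas: Amber 6.4953, Gold 1.5782, Blue 1.7095, Silver 1.5098, Teal 2.3289, Red 2.3783.
Lower quotas: Amber 6, Gold 1, Blue 1, Silver 1, Teal 2, Red 2 (sum 13, leaving 3 seats).
Remainders in descending order: Blue 0.7095, Gold 0.5782, Silver 0.5098, Amber 0.4953, Red 0.3783, Teal 0.3289.
The surplus seats go to Blue, Gold, Silver.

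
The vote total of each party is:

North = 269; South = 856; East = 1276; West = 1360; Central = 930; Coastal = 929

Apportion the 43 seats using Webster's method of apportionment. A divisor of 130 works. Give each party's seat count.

With modified divisor 130: modified quotas North 2.069, South 6.585, East 9.815, West 10.462, Central 7.154, Coastal 7.146.
Rounding to the nearest integer: North 2, South 7, East 10, West 10, Central 7, Coastal 7 (total 43).

North 2, South 7, East 10, West 10, Central 7, Coastal 7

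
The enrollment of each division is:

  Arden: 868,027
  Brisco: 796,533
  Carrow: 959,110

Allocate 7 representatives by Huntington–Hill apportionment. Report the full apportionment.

With divisor 372963: modified quotas Arden 2.327, Brisco 2.136, Carrow 2.572.
Geometric-mean thresholds: Arden √(2·3)=2.449, Brisco √(2·3)=2.449, Carrow √(2·3)=2.449.
Each quota rounded against its threshold gives Arden 2, Brisco 2, Carrow 3 (total 7).

Arden 2, Brisco 2, Carrow 3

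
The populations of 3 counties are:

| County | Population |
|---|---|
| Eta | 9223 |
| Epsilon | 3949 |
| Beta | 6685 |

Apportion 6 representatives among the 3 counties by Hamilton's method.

Eta: 3, Epsilon: 1, Beta: 2

Standard divisor: 19857 ÷ 6 ≈ 3309.5.
Standard quotas: Eta 2.7868, Epsilon 1.1932, Beta 2.0199.
Lower quotas: Eta 2, Epsilon 1, Beta 2 (sum 5, leaving 1 seat).
Remainders in descending order: Eta 0.7868, Epsilon 0.1932, Beta 0.0199.
Largest remainder: Eta receives the extra seat.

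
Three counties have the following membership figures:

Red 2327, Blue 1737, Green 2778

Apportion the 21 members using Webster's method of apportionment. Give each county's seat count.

Standard divisor 6842/21 ≈ 325.81; standard quotas: Red 7.142, Blue 5.331, Green 8.526.
Rounding to the nearest integer gives Red 7, Blue 5, Green 9 — total 21, matching the house size, so no adjustment is needed.

Red: 7; Blue: 5; Green: 9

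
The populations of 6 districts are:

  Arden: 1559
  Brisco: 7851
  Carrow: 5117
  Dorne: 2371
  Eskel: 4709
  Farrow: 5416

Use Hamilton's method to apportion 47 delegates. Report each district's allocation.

Arden 3, Brisco 14, Carrow 9, Dorne 4, Eskel 8, Farrow 9

The standard divisor is 27023/47 ≈ 574.957.
Standard quotas: Arden 2.7115, Brisco 13.6549, Carrow 8.8998, Dorne 4.1238, Eskel 8.1902, Farrow 9.4198.
Lower quotas: Arden 2, Brisco 13, Carrow 8, Dorne 4, Eskel 8, Farrow 9 (sum 44, leaving 3 seats).
Remainders in descending order: Carrow 0.8998, Arden 0.7115, Brisco 0.6549, Farrow 0.4198, Eskel 0.1902, Dorne 0.1238.
Largest remainders: Carrow, Arden, Brisco receive the extra seats.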